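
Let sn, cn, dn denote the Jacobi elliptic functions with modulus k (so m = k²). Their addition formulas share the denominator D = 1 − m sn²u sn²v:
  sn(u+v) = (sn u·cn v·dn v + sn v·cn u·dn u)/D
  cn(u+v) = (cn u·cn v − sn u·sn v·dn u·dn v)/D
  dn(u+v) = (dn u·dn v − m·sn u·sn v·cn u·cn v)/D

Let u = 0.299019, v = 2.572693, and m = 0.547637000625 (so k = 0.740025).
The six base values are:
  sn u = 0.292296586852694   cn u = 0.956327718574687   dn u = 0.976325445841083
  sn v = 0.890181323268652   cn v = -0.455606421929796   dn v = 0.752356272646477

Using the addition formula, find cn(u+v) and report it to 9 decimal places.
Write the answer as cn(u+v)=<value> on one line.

m = k² = 0.547637000625
D = 1 − m·sn²u·sn²v = 0.9629236282653124
cn(u+v) = (cn u·cn v − sn u·sn v·dn u·dn v)/D = -0.6268353168305997/0.9629236282653124 = -0.6509709580601225

cn(u+v)=-0.650970958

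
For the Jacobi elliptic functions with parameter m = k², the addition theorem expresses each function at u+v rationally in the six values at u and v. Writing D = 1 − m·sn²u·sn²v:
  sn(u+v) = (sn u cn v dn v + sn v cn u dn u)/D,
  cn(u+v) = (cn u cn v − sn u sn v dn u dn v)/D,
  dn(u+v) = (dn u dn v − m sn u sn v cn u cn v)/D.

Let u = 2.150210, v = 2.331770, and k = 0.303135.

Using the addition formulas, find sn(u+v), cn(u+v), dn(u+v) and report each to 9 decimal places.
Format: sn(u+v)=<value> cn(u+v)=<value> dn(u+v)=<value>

sn u = 0.86878089022318, cn u = -0.495196693025124, dn u = 0.9646982010235384
sn v = 0.7687566325764001, cn v = -0.6395414293615339, dn v = 0.9724678591817963
m = k² = 0.091890828225
D = 1 − m·sn²u·sn²v = 0.9590107061460012
sn(u+v) = (sn u·cn v·dn v + sn v·cn u·dn u)/D = -0.9075707771194413/0.9590107061460012 = -0.9463614653132677
cn(u+v) = (cn u·cn v − sn u·sn v·dn u·dn v)/D = -0.30986580808709/0.9590107061460012 = -0.323109852790231
dn(u+v) = (dn u·dn v − m·sn u·sn v·cn u·cn v)/D = 0.918701509632379/0.9590107061460012 = 0.9579679389861937

sn(u+v)=-0.946361465 cn(u+v)=-0.323109853 dn(u+v)=0.957967939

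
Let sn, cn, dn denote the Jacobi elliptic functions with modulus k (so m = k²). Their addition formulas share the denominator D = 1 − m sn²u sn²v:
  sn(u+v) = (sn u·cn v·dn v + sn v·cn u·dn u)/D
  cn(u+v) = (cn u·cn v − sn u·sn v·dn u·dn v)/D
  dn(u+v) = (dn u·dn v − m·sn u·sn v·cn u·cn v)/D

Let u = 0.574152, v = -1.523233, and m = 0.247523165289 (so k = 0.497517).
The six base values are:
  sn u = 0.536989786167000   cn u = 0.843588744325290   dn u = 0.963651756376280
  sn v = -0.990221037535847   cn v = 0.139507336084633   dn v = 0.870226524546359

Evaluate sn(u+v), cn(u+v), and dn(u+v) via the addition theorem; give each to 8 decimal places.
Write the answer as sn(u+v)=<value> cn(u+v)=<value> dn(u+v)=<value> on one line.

sn(u+v)=-0.79545488 cn(u+v)=0.60601282 dn(u+v)=0.91835728

m = k² = 0.247523165289
D = 1 − m·sn²u·sn²v = 0.9300138346941341
sn(u+v) = (sn u·cn v·dn v + sn v·cn u·dn u)/D = -0.7397840419456876/0.9300138346941341 = -0.7954548785706936
cn(u+v) = (cn u·cn v − sn u·sn v·dn u·dn v)/D = 0.5636003051853231/0.9300138346941341 = 0.6060128184767077
dn(u+v) = (dn u·dn v − m·sn u·sn v·cn u·cn v)/D = 0.8540849774499092/0.9300138346941341 = 0.9183572819976419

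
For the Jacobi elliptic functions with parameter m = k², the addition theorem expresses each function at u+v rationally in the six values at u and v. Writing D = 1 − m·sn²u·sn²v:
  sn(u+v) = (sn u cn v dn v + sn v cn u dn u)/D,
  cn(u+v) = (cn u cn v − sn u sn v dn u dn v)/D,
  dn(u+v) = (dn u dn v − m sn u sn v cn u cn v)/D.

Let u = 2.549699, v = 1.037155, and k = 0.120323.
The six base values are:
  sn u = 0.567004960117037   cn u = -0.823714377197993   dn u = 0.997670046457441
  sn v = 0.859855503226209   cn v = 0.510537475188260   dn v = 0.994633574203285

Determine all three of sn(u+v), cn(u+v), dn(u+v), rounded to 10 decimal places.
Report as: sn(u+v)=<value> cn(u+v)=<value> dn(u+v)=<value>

sn(u+v)=-0.4201471197 cn(u+v)=-0.9074560032 dn(u+v)=0.9987213613

m = k² = 0.014477624329
D = 1 − m·sn²u·sn²v = 0.9965587044752219
sn(u+v) = (sn u·cn v·dn v + sn v·cn u·dn u)/D = -0.418701269271603/0.9965587044752219 = -0.4201471196742865
cn(u+v) = (cn u·cn v − sn u·sn v·dn u·dn v)/D = -0.9043331789643026/0.9965587044752219 = -0.9074560032472102
dn(u+v) = (dn u·dn v − m·sn u·sn v·cn u·cn v)/D = 0.9952844659915888/0.9965587044752219 = 0.9987213613428784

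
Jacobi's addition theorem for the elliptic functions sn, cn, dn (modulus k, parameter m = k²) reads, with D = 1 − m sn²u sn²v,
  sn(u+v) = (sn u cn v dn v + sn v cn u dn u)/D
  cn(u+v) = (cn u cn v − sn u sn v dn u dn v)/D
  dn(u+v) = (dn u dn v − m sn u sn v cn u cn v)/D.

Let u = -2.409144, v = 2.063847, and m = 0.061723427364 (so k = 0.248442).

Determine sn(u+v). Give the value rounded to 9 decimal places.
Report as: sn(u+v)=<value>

sn(u+v)=-0.338087133

sn u = -0.7020891407191181, cn u = -0.7120890663985021, dn u = 0.9846698546739347
sn v = 0.8985940110182511, cn v = -0.4387810426193585, dn v = 0.9747615658435658
m = k² = 0.061723427364
D = 1 − m·sn²u·sn²v = 0.975432464933427
sn(u+v) = (sn u·cn v·dn v + sn v·cn u·dn u)/D = -0.329781165561384/0.975432464933427 = -0.3380871330583522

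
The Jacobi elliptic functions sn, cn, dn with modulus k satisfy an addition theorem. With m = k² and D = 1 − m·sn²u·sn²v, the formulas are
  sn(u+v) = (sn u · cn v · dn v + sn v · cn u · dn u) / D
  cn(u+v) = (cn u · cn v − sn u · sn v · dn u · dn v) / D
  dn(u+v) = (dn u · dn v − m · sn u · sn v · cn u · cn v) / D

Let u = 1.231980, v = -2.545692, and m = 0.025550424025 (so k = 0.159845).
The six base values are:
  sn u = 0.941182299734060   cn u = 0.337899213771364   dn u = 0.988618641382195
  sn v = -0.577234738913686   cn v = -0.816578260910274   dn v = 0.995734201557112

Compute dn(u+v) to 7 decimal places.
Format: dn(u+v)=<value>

dn(u+v)=0.9880223

m = k² = 0.025550424025
D = 1 − m·sn²u·sn²v = 0.9924586250588338
dn(u+v) = (dn u·dn v − m·sn u·sn v·cn u·cn v)/D = 0.9805713005345982/0.9924586250588338 = 0.9880223475074027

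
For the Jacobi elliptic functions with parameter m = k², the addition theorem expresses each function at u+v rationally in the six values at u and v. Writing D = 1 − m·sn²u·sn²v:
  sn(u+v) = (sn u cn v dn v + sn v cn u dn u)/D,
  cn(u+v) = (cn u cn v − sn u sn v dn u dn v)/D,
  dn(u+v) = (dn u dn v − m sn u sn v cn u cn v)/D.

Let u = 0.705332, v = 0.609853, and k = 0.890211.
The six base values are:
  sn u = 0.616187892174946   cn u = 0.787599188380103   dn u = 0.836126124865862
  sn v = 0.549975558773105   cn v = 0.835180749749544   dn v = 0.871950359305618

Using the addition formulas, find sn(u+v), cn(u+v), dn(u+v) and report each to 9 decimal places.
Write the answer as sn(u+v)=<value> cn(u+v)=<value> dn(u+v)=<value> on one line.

m = k² = 0.792475624521
D = 1 − m·sn²u·sn²v = 0.9089879256831936
sn(u+v) = (sn u·cn v·dn v + sn v·cn u·dn u)/D = 0.8109069474437689/0.9089879256831936 = 0.8920987006887829
cn(u+v) = (cn u·cn v − sn u·sn v·dn u·dn v)/D = 0.4107176300395/0.9089879256831936 = 0.4518405783342011
dn(u+v) = (dn u·dn v − m·sn u·sn v·cn u·cn v)/D = 0.5524045539946111/0.9089879256831936 = 0.6077138522818385

sn(u+v)=0.892098701 cn(u+v)=0.451840578 dn(u+v)=0.607713852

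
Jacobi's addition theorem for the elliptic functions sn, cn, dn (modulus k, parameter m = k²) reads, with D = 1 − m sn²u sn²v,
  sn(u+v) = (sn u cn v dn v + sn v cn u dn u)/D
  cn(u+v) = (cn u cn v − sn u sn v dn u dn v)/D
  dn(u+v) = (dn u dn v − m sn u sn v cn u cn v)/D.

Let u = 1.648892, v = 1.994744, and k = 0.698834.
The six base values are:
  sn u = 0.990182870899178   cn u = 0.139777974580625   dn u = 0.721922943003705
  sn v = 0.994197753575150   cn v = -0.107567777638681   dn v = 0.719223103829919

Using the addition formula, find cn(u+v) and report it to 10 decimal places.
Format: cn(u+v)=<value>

cn(u+v)=-0.9989856515

m = k² = 0.488368959556
D = 1 − m·sn²u·sn²v = 0.5267131629715699
cn(u+v) = (cn u·cn v − sn u·sn v·dn u·dn v)/D = -0.5261788922652366/0.5267131629715699 = -0.9989856515008679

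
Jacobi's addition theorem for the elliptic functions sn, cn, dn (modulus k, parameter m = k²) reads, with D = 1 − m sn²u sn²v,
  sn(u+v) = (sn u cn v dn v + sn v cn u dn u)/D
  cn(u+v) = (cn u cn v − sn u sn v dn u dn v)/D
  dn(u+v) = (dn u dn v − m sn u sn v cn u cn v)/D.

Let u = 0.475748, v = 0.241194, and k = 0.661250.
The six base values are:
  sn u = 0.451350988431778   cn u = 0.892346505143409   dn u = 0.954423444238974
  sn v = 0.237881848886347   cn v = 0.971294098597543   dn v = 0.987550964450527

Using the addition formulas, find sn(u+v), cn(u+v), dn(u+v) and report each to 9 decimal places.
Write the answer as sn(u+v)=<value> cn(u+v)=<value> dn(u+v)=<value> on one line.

m = k² = 0.4372515625
D = 1 − m·sn²u·sn²v = 0.9949593937168595
sn(u+v) = (sn u·cn v·dn v + sn v·cn u·dn u)/D = 0.6355353247107337/0.9949593937168595 = 0.6387550373654658
cn(u+v) = (cn u·cn v − sn u·sn v·dn u·dn v)/D = 0.7655318714398786/0.9949593937168595 = 0.7694101651526593
dn(u+v) = (dn u·dn v − m·sn u·sn v·cn u·cn v)/D = 0.901851449886828/0.9949593937168595 = 0.9064203580387245

sn(u+v)=0.638755037 cn(u+v)=0.769410165 dn(u+v)=0.906420358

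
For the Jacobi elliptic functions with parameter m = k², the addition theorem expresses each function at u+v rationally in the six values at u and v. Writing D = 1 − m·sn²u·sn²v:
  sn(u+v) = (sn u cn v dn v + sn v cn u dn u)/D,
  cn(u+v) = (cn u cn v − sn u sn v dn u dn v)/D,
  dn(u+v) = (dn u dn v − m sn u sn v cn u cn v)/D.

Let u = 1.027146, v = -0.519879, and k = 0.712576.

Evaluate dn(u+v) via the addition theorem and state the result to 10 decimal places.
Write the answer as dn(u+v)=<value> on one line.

dn(u+v)=0.9405545142

sn u = 0.8154199879751239, cn u = 0.5788697981503689, dn u = 0.813868781016158
sn v = -0.4870202239488434, cn v = 0.8733906923392408, dn v = 0.9378507268500654
m = k² = 0.507764555776
D = 1 − m·sn²u·sn²v = 0.9199209191249697
dn(u+v) = (dn u·dn v − m·sn u·sn v·cn u·cn v)/D = 0.8652357732146679/0.9199209191249697 = 0.9405545142268117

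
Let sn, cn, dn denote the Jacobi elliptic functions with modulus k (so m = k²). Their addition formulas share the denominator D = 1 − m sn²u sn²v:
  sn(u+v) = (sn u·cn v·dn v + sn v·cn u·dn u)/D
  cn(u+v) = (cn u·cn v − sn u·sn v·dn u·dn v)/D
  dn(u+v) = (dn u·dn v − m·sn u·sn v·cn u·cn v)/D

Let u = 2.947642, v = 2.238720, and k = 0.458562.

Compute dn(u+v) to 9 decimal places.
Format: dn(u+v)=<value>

sn u = 0.3710593680498765, cn u = -0.9286091456487096, dn u = 0.9854175305684206
sn v = 0.8700043412568204, cn v = -0.4930440611084227, dn v = 0.916972275952414
m = k² = 0.210279107844
D = 1 − m·sn²u·sn²v = 0.9780857926596019
dn(u+v) = (dn u·dn v − m·sn u·sn v·cn u·cn v)/D = 0.8725206542055385/0.9780857926596019 = 0.8920696535556338

dn(u+v)=0.892069654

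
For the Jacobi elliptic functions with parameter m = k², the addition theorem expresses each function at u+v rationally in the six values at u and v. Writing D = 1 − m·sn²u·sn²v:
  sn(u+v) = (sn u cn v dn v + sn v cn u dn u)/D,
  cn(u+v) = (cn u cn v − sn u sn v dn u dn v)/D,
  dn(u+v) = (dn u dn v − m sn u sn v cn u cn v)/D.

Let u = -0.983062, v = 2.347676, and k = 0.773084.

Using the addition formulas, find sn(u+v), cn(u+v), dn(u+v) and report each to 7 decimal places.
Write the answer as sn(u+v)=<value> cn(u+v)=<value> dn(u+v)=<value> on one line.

sn(u+v)=0.9280344 cn(u+v)=0.3724944 dn(u+v)=0.6966115

sn u = -0.7869305768982349, cn u = 0.6170415440978113, dn u = 0.793658570904399
sn v = 0.9668639868780208, cn v = -0.2552920501667422, dn v = 0.664298853424358
m = k² = 0.597658871056
D = 1 − m·sn²u·sn²v = 0.654015231788895
sn(u+v) = (sn u·cn v·dn v + sn v·cn u·dn u)/D = 0.6069486581381653/0.654015231788895 = 0.9280344380940626
cn(u+v) = (cn u·cn v − sn u·sn v·dn u·dn v)/D = 0.2436170145867538/0.654015231788895 = 0.3724944049397756
dn(u+v) = (dn u·dn v − m·sn u·sn v·cn u·cn v)/D = 0.4555945126388553/0.654015231788895 = 0.6966114709479938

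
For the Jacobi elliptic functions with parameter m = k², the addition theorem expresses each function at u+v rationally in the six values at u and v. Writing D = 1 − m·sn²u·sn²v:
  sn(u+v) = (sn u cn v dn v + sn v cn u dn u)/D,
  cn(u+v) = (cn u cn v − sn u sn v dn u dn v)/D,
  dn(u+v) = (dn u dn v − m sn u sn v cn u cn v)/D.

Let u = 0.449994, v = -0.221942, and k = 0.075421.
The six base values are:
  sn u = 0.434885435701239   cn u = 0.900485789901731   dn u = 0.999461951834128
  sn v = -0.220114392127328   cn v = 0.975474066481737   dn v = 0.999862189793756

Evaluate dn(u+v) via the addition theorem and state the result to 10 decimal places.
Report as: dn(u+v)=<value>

dn(u+v)=0.9998546315

m = k² = 0.005688327241
D = 1 − m·sn²u·sn²v = 0.9999478767869779
dn(u+v) = (dn u·dn v − m·sn u·sn v·cn u·cn v)/D = 0.9998025158719717/0.9999478767869779 = 0.999854631507921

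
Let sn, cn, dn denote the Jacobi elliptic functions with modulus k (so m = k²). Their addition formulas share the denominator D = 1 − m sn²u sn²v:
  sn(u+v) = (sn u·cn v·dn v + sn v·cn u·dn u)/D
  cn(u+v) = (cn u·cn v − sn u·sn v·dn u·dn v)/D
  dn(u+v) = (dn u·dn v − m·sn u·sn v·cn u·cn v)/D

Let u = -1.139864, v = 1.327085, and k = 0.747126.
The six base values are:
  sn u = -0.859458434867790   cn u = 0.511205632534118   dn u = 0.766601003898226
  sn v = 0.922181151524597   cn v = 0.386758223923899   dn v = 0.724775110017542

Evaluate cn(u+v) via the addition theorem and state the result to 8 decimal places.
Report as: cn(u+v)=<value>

cn(u+v)=0.98263784

m = k² = 0.558197259876
D = 1 − m·sn²u·sn²v = 0.6493531518983264
cn(u+v) = (cn u·cn v − sn u·sn v·dn u·dn v)/D = 0.6380789758183335/0.6493531518983264 = 0.9826378357492624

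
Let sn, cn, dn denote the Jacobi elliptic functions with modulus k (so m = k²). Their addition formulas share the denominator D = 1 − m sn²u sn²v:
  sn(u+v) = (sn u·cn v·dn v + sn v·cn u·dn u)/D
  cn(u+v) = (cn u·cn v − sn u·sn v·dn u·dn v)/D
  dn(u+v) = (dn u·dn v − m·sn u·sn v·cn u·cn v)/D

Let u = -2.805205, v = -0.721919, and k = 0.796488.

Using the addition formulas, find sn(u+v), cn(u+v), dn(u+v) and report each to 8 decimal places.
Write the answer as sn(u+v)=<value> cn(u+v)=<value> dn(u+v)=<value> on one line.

sn u = -0.8640678648968745, cn u = -0.5033753319865374, dn u = 0.7255023531220949
sn v = -0.6337862596056241, cn v = 0.7735082269343439, dn v = 0.8632344869188439
m = k² = 0.634393134144
D = 1 − m·sn²u·sn²v = 0.8097433608488984
sn(u+v) = (sn u·cn v·dn v + sn v·cn u·dn u)/D = -0.3454957768438995/0.8097433608488984 = -0.4266731825768813
cn(u+v) = (cn u·cn v − sn u·sn v·dn u·dn v)/D = -0.7323366566149067/0.8097433608488984 = -0.9044058797186777
dn(u+v) = (dn u·dn v − m·sn u·sn v·cn u·cn v)/D = 0.7615500605299006/0.8097433608488984 = 0.9404832411735069

sn(u+v)=-0.42667318 cn(u+v)=-0.90440588 dn(u+v)=0.94048324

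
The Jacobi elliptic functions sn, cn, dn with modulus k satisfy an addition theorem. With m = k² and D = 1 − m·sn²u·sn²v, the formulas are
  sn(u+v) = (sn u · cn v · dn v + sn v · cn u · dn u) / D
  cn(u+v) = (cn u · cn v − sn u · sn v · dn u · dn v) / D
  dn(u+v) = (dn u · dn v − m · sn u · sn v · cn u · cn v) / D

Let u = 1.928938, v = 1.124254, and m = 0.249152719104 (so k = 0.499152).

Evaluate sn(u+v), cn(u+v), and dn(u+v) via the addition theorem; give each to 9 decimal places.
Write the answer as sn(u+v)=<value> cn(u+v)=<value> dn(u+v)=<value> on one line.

sn u = 0.9776878780393715, cn u = -0.2100628790026239, dn u = 0.8728353205002989
sn v = 0.8812826045756367, cn v = 0.4725896432132025, dn v = 0.8980497152586717
m = k² = 0.249152719104
D = 1 − m·sn²u·sn²v = 0.8150320480585229
sn(u+v) = (sn u·cn v·dn v + sn v·cn u·dn u)/D = 0.2533560990595869/0.8150320480585229 = 0.3108541555673831
cn(u+v) = (cn u·cn v − sn u·sn v·dn u·dn v)/D = -0.7746534234299744/0.8150320480585229 = -0.9504576234459321
dn(u+v) = (dn u·dn v − m·sn u·sn v·cn u·cn v)/D = 0.8051610382453756/0.8150320480585229 = 0.9878888077632518

sn(u+v)=0.310854156 cn(u+v)=-0.950457623 dn(u+v)=0.987888808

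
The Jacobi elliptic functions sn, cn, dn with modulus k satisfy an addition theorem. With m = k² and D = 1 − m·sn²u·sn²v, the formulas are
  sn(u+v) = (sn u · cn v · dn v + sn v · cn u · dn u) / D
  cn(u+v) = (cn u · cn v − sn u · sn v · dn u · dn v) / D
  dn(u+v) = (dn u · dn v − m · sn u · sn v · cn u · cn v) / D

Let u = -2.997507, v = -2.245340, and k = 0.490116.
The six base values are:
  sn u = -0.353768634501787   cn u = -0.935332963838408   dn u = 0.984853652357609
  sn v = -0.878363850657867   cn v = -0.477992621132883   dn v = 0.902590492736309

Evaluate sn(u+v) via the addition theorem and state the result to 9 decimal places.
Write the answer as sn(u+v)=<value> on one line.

m = k² = 0.240213693456
D = 1 − m·sn²u·sn²v = 0.9768054837444563
sn(u+v) = (sn u·cn v·dn v + sn v·cn u·dn u)/D = 0.9617459564460919/0.9768054837444563 = 0.9845828800626347

sn(u+v)=0.984582880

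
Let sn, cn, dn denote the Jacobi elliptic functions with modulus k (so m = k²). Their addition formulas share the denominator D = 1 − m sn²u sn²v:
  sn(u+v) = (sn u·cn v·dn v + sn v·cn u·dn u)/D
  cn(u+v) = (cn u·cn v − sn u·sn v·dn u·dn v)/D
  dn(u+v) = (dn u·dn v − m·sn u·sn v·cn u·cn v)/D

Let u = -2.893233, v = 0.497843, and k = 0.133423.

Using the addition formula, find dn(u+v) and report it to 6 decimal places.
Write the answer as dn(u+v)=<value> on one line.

dn(u+v)=0.995774

sn u = -0.2594280340911207, cn u = -0.9657624423881974, dn u = 0.9994007675027174
sn v = 0.4772254252664713, cn v = 0.8787809132424507, dn v = 0.9979708254444874
m = k² = 0.017801696929
D = 1 − m·sn²u·sn²v = 0.9997271384388758
dn(u+v) = (dn u·dn v − m·sn u·sn v·cn u·cn v)/D = 0.9955023300139271/0.9997271384388758 = 0.9957740384725917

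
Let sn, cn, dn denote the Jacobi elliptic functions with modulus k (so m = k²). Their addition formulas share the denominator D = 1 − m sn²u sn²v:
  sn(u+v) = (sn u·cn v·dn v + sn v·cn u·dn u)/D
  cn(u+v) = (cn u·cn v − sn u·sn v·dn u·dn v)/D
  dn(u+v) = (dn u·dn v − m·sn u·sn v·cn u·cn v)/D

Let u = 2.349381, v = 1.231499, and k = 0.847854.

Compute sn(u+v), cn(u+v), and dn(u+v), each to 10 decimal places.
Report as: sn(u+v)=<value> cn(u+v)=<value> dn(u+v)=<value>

sn u = 0.9914354944525833, cn u = -0.1305973213337922, dn u = 0.5416679475158079
sn v = 0.8756326137038293, cn v = 0.4829777694865474, dn v = 0.6699473485063053
m = k² = 0.718856405316
D = 1 − m·sn²u·sn²v = 0.4582300274645104
sn(u+v) = (sn u·cn v·dn v + sn v·cn u·dn u)/D = 0.258855875310559/0.4582300274645104 = 0.5649037814978356
cn(u+v) = (cn u·cn v − sn u·sn v·dn u·dn v)/D = -0.3781116156471926/0.4582300274645104 = -0.8251567836777721
dn(u+v) = (dn u·dn v − m·sn u·sn v·cn u·cn v)/D = 0.4022521646683665/0.4582300274645104 = 0.877838946727516

sn(u+v)=0.5649037815 cn(u+v)=-0.8251567837 dn(u+v)=0.8778389467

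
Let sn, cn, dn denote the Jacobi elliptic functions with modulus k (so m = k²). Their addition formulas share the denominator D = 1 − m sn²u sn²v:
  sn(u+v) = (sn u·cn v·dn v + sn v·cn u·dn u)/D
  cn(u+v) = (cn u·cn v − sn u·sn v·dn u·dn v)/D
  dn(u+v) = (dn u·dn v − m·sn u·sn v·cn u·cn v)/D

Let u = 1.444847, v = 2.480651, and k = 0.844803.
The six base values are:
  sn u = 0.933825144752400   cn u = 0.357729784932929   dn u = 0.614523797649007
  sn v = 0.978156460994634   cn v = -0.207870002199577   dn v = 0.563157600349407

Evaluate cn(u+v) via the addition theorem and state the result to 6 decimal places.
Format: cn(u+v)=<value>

m = k² = 0.713692108809
D = 1 − m·sn²u·sn²v = 0.4045316564718662
cn(u+v) = (cn u·cn v − sn u·sn v·dn u·dn v)/D = -0.3904744300872858/0.4045316564718662 = -0.9652506147301775

cn(u+v)=-0.965251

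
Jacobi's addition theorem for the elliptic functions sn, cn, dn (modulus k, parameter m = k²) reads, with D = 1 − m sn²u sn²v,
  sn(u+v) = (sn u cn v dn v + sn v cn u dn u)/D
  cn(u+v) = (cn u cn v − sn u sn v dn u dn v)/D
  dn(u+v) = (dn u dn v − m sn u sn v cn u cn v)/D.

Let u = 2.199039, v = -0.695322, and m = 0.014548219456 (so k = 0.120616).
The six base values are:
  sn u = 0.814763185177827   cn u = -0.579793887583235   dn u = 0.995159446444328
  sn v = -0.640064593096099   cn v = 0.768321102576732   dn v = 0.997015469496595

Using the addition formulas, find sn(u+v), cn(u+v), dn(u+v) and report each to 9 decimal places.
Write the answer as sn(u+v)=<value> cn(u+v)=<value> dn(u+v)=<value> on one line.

m = k² = 0.014548219456
D = 1 − m·sn²u·sn²v = 0.9960434173190121
sn(u+v) = (sn u·cn v·dn v + sn v·cn u·dn u)/D = 0.9934406159299291/0.9960434173190121 = 0.9973868595044894
cn(u+v) = (cn u·cn v − sn u·sn v·dn u·dn v)/D = 0.07195993194340122/0.9960434173190121 = 0.07224577833875081
dn(u+v) = (dn u·dn v − m·sn u·sn v·cn u·cn v)/D = 0.9888096371404017/0.9960434173190121 = 0.9927374850806392

sn(u+v)=0.997386860 cn(u+v)=0.072245778 dn(u+v)=0.992737485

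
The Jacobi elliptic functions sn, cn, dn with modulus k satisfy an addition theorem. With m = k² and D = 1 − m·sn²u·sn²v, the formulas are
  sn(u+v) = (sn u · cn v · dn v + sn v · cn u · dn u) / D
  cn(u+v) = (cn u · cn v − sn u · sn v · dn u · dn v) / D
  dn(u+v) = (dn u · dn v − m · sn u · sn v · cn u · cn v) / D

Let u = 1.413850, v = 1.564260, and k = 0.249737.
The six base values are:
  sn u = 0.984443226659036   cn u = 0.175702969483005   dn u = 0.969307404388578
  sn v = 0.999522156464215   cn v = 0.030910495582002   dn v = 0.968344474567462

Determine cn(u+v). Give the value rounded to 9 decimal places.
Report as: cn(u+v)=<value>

cn(u+v)=-0.977154801

m = k² = 0.062368569169
D = 1 − m·sn²u·sn²v = 0.9396145951438275
cn(u+v) = (cn u·cn v − sn u·sn v·dn u·dn v)/D = -0.9181489130636017/0.9396145951438275 = -0.9771548013502919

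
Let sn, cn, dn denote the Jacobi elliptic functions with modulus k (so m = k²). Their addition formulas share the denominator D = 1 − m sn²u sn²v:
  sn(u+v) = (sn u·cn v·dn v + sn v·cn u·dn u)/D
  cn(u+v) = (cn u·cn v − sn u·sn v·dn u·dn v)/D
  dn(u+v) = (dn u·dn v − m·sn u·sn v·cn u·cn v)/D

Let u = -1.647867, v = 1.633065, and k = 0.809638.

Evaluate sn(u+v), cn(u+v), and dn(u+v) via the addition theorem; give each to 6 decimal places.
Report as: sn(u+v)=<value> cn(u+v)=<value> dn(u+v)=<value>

sn u = -0.9762546183814615, cn u = 0.2166262220712603, dn u = 0.6125745240807685
sn v = 0.974246823889315, cn v = 0.2254842037517971, dn v = 0.6146663112919758
m = k² = 0.655513691044
D = 1 − m·sn²u·sn²v = 0.4070119152998167
sn(u+v) = (sn u·cn v·dn v + sn v·cn u·dn u)/D = -0.006024226187520404/0.4070119152998167 = -0.0148011052282899
cn(u+v) = (cn u·cn v − sn u·sn v·dn u·dn v)/D = 0.406967330254981/0.4070119152998167 = 0.9998904576422465
dn(u+v) = (dn u·dn v − m·sn u·sn v·cn u·cn v)/D = 0.4069826897439866/0.4070119152998167 = 0.9999281948396803

sn(u+v)=-0.014801 cn(u+v)=0.999890 dn(u+v)=0.999928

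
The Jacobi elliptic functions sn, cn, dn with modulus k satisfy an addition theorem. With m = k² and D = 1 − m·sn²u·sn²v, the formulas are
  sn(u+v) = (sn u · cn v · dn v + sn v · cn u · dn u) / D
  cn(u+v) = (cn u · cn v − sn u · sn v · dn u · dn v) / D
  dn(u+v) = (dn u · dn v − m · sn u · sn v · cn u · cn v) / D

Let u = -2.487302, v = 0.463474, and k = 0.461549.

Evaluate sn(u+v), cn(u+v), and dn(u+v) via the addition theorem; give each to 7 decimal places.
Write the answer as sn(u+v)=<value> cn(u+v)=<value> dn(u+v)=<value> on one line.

sn u = -0.7356947170137388, cn u = -0.6773132830220258, dn u = 0.9405846991205542
sn v = 0.4440326936182055, cn v = 0.8960105841998524, dn v = 0.9787739422326297
m = k² = 0.213027479401
D = 1 − m·sn²u·sn²v = 0.9772667881402318
sn(u+v) = (sn u·cn v·dn v + sn v·cn u·dn u)/D = -0.9280783776020927/0.9772667881402318 = -0.9496673670536312
cn(u+v) = (cn u·cn v − sn u·sn v·dn u·dn v)/D = -0.3061386944334088/0.9772667881402318 = -0.3132601027156566
dn(u+v) = (dn u·dn v − m·sn u·sn v·cn u·cn v)/D = 0.8783868898240338/0.9772667881402318 = 0.8988199542682

sn(u+v)=-0.9496674 cn(u+v)=-0.3132601 dn(u+v)=0.8988200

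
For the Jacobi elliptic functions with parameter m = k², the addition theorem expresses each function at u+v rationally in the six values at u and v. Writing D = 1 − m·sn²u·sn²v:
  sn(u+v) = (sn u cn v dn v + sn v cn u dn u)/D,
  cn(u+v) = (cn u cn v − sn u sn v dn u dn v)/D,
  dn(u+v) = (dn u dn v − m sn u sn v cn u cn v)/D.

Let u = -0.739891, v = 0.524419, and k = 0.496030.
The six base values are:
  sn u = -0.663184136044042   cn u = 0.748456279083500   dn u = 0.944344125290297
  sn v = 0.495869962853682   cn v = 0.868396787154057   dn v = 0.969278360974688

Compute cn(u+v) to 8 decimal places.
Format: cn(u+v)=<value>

m = k² = 0.2460457609
D = 1 − m·sn²u·sn²v = 0.9733915394654133
cn(u+v) = (cn u·cn v − sn u·sn v·dn u·dn v)/D = 0.9509668945087117/0.9733915394654133 = 0.9769623588787126

cn(u+v)=0.97696236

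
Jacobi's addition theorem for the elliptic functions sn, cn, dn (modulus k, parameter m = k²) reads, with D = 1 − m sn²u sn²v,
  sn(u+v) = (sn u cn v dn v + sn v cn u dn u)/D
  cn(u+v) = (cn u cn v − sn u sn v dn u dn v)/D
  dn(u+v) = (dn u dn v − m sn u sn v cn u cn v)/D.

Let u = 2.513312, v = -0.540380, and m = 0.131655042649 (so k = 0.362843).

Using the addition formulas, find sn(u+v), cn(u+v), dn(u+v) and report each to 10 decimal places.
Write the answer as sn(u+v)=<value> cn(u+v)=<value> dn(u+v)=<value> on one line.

sn(u+v)=0.9481433614 cn(u+v)=-0.3178429900 dn(u+v)=0.9389596894

sn u = 0.668481130676301, cn u = -0.7437291025163223, dn u = 0.9701379815010376
sn v = -0.5116628130930392, cn v = 0.8591863393337429, dn v = 0.9826153180693218
m = k² = 0.131655042649
D = 1 − m·sn²u·sn²v = 0.9845977732655818
sn(u+v) = (sn u·cn v·dn v + sn v·cn u·dn u)/D = 0.9335398423296064/0.9845977732655818 = 0.9481433613579754
cn(u+v) = (cn u·cn v − sn u·sn v·dn u·dn v)/D = -0.3129475002340736/0.9845977732655818 = -0.3178429900324996
dn(u+v) = (dn u·dn v − m·sn u·sn v·cn u·cn v)/D = 0.9244976193470191/0.9845977732655818 = 0.938959689377287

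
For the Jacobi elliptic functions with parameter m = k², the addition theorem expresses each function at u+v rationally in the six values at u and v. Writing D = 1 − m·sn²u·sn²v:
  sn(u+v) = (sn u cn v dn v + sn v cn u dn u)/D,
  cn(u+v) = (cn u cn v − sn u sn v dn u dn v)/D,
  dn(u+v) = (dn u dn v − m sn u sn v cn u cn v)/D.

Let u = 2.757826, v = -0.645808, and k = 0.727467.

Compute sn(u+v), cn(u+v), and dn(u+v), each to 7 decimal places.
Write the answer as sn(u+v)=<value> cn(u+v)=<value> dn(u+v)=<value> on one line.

sn u = 0.8013703073092806, cn u = -0.5981685636699986, dn u = 0.8124933541414188
sn v = -0.5843814424950798, cn v = 0.8114790999572138, dn v = 0.9051378366977162
m = k² = 0.529208236089
D = 1 − m·sn²u·sn²v = 0.8839391036837933
sn(u+v) = (sn u·cn v·dn v + sn v·cn u·dn u)/D = 0.8726208869243502/0.8839391036837933 = 0.9871957053237325
cn(u+v) = (cn u·cn v − sn u·sn v·dn u·dn v)/D = -0.1410004493775399/0.8839391036837933 = -0.1595137592509758
dn(u+v) = (dn u·dn v − m·sn u·sn v·cn u·cn v)/D = 0.6151208163947917/0.8839391036837933 = 0.6958859652563075

sn(u+v)=0.9871957 cn(u+v)=-0.1595138 dn(u+v)=0.6958860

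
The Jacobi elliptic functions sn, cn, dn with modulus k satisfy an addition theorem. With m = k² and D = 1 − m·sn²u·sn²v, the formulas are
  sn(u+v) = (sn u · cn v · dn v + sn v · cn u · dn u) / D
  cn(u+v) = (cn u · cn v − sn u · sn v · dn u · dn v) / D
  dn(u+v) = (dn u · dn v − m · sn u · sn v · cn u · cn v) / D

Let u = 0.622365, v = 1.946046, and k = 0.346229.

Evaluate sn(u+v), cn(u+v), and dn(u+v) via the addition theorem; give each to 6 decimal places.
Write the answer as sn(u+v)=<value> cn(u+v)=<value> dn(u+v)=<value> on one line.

sn(u+v)=0.619951 cn(u+v)=-0.784641 dn(u+v)=0.976692

sn u = 0.5793373611090973, cn u = 0.8150878615358883, dn u = 0.9796766311238952
sn v = 0.9537698326630822, cn v = -0.3005380280460963, dn v = 0.9439030239445544
m = k² = 0.119874520441
D = 1 − m·sn²u·sn²v = 0.9634003341904496
sn(u+v) = (sn u·cn v·dn v + sn v·cn u·dn u)/D = 0.5972609996176806/0.9634003341904496 = 0.6199509989993538
cn(u+v) = (cn u·cn v − sn u·sn v·dn u·dn v)/D = -0.7559229472994976/0.9634003341904496 = -0.7846405284203099
dn(u+v) = (dn u·dn v − m·sn u·sn v·cn u·cn v)/D = 0.9409455249242029/0.9634003341904496 = 0.9766921304992948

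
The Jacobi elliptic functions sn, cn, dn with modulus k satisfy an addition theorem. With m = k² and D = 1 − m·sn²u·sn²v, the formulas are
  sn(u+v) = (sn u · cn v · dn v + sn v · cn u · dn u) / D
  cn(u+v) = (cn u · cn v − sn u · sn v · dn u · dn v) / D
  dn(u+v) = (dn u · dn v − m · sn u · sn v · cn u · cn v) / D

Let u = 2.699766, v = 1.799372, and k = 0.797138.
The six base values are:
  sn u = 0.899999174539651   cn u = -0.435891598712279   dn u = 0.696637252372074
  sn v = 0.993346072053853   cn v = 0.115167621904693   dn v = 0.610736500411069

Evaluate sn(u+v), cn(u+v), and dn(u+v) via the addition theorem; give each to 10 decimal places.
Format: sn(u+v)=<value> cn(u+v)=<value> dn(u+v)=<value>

sn(u+v)=-0.4842915739 cn(u+v)=-0.8749066644 dn(u+v)=0.9224790223

m = k² = 0.635428991044
D = 1 − m·sn²u·sn²v = 0.492130180692331
sn(u+v) = (sn u·cn v·dn v + sn v·cn u·dn u)/D = -0.2383344997738091/0.492130180692331 = -0.4842915739053416
cn(u+v) = (cn u·cn v − sn u·sn v·dn u·dn v)/D = -0.4305679748493083/0.492130180692331 = -0.8749066644187179
dn(u+v) = (dn u·dn v − m·sn u·sn v·cn u·cn v)/D = 0.4539797679136815/0.492130180692331 = 0.9224790222680932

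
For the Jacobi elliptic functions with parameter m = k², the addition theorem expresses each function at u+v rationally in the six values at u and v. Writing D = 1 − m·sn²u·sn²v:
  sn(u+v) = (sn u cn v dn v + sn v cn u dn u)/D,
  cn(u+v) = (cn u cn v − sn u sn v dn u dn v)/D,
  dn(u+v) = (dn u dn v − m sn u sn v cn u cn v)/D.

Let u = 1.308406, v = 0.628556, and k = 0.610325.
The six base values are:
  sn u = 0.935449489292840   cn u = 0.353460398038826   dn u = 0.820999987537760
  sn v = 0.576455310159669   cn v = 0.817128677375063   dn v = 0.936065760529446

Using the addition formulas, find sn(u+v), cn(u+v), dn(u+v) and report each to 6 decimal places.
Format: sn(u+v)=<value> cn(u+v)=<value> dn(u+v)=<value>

sn(u+v)=0.990031 cn(u+v)=-0.140849 dn(u+v)=0.796802

m = k² = 0.372496605625
D = 1 − m·sn²u·sn²v = 0.891683581306563
sn(u+v) = (sn u·cn v·dn v + sn v·cn u·dn u)/D = 0.8827945162460661/0.891683581306563 = 0.9900311441784406
cn(u+v) = (cn u·cn v − sn u·sn v·dn u·dn v)/D = -0.1255924012732143/0.891683581306563 = -0.1408486192929411
dn(u+v) = (dn u·dn v − m·sn u·sn v·cn u·cn v)/D = 0.710495081386151/0.891683581306563 = 0.7968017986212993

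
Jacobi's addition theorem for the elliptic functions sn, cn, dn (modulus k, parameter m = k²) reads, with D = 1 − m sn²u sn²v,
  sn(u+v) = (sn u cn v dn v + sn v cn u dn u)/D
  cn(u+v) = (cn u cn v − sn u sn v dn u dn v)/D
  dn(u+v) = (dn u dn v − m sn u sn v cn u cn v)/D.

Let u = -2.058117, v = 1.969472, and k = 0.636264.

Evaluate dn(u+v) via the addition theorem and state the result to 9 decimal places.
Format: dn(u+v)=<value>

sn u = -0.976981295758359, cn u = -0.2133249815148658, dn u = 0.7833205144155511
sn v = 0.9893845917213362, cn v = -0.1453207819425872, dn v = 0.7769925446164002
m = k² = 0.404831877696
D = 1 − m·sn²u·sn²v = 0.6217512630720039
dn(u+v) = (dn u·dn v − m·sn u·sn v·cn u·cn v)/D = 0.6207651699881094/0.6217512630720039 = 0.9984140071078869

dn(u+v)=0.998414007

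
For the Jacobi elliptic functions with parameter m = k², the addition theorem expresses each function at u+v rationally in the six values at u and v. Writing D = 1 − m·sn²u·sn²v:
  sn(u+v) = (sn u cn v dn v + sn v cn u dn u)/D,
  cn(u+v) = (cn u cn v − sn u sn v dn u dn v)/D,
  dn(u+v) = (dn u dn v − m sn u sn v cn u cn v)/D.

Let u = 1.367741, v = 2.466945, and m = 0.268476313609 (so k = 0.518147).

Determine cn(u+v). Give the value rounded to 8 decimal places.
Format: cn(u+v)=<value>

cn(u+v)=-0.90510968

sn u = 0.9604997281480725, cn u = 0.2782809232187482, dn u = 0.8673606892196066
sn v = 0.7803122306671376, cn v = -0.6253901363719097, dn v = 0.9146191640387789
m = k² = 0.268476313609
D = 1 − m·sn²u·sn²v = 0.849187514741328
cn(u+v) = (cn u·cn v − sn u·sn v·dn u·dn v)/D = -0.7686078409380269/0.849187514741328 = -0.9051096814254899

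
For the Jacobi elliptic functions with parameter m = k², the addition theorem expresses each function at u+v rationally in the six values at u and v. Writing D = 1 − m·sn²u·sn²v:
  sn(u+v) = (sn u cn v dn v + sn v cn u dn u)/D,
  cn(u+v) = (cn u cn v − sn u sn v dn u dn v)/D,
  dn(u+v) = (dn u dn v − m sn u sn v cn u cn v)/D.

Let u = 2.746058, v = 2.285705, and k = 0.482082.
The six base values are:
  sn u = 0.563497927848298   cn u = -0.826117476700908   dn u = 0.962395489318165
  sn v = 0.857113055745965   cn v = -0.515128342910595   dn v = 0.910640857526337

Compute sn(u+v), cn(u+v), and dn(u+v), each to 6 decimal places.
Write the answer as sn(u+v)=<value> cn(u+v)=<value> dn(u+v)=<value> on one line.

m = k² = 0.232403054724
D = 1 − m·sn²u·sn²v = 0.9457870924868346
sn(u+v) = (sn u·cn v·dn v + sn v·cn u·dn u)/D = -0.9457843606229536/0.9457870924868346 = -0.9999971115445509
cn(u+v) = (cn u·cn v − sn u·sn v·dn u·dn v)/D = 0.002273217044438304/0.9457870924868346 = 0.002403518786095029
dn(u+v) = (dn u·dn v − m·sn u·sn v·cn u·cn v)/D = 0.8286294826032867/0.9457870924868346 = 0.8761268674374737

sn(u+v)=-0.999997 cn(u+v)=0.002404 dn(u+v)=0.876127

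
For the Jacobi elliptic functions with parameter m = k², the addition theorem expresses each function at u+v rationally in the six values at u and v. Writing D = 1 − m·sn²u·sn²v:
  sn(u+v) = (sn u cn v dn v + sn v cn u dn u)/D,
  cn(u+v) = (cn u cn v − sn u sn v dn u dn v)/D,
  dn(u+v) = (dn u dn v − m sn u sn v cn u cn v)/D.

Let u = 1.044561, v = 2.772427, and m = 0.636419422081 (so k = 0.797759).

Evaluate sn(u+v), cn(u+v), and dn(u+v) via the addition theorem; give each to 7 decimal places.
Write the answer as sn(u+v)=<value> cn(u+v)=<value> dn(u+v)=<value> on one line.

sn u = 0.8124092384892923, cn u = 0.5830876685518638, dn u = 0.7615494728053128
sn v = 0.8771777399399435, cn v = -0.4801658177690837, dn v = 0.7143619101883677
m = k² = 0.636419422081
D = 1 − m·sn²u·sn²v = 0.6768022446216317
sn(u+v) = (sn u·cn v·dn v + sn v·cn u·dn u)/D = 0.1108446124512857/0.6768022446216317 = 0.1637769574970215
cn(u+v) = (cn u·cn v − sn u·sn v·dn u·dn v)/D = -0.6676636505122944/0.6768022446216317 = -0.9864973939109109
dn(u+v) = (dn u·dn v − m·sn u·sn v·cn u·cn v)/D = 0.6710006655779594/0.6768022446216317 = 0.9914279553742974

sn(u+v)=0.1637770 cn(u+v)=-0.9864974 dn(u+v)=0.9914280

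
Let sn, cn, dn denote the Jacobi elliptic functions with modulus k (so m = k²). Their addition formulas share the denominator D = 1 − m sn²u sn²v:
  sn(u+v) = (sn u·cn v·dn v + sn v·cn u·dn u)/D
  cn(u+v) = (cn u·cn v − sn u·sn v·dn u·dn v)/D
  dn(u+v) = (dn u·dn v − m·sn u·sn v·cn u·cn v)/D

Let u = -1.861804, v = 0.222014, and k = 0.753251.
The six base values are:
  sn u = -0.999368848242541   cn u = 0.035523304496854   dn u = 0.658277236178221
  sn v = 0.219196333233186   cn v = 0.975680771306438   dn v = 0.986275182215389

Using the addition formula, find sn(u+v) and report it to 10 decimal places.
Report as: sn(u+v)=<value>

sn(u+v)=-0.9833296346

m = k² = 0.567387069001
D = 1 − m·sn²u·sn²v = 0.9727731361849668
sn(u+v) = (sn u·cn v·dn v + sn v·cn u·dn u)/D = -0.9565566525453213/0.9727731361849668 = -0.9833296345916341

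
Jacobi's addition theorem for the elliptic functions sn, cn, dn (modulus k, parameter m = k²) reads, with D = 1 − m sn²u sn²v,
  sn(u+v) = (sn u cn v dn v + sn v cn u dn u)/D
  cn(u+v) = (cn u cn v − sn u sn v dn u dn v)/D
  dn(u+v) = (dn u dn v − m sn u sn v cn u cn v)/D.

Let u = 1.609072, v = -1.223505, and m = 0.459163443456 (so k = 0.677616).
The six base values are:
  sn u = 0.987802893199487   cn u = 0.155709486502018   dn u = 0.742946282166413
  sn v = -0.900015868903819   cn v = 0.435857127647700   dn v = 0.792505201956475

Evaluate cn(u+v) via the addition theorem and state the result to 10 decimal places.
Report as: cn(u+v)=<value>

m = k² = 0.459163443456
D = 1 − m·sn²u·sn²v = 0.6370822366525064
cn(u+v) = (cn u·cn v − sn u·sn v·dn u·dn v)/D = 0.5913228652398054/0.6370822366525064 = 0.9281735248919517

cn(u+v)=0.9281735249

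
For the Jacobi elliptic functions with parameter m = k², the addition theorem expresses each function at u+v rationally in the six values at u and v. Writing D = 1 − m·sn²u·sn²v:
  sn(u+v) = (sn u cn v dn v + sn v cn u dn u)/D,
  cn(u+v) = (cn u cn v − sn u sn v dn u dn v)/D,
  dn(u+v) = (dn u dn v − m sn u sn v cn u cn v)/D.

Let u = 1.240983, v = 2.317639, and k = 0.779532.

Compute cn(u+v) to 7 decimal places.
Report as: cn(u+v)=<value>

sn u = 0.890741455679221, cn u = 0.4545103509651485, dn u = 0.7196263969323036
sn v = 0.9740674711026444, cn v = -0.2262577329942536, dn v = 0.6507211784515374
m = k² = 0.607670139024
D = 1 − m·sn²u·sn²v = 0.5425440227554661
cn(u+v) = (cn u·cn v − sn u·sn v·dn u·dn v)/D = -0.5091326555178092/0.5425440227554661 = -0.938417223605252

cn(u+v)=-0.9384172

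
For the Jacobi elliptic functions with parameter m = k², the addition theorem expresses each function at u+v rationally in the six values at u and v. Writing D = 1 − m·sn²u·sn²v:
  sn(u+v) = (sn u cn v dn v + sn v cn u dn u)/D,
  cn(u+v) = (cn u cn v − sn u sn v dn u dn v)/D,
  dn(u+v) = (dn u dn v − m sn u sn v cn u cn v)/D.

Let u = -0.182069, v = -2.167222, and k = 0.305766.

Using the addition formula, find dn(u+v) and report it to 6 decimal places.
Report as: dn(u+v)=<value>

sn u = -0.1809728952661664, cn u = 0.9834880839028916, dn u = 0.9984678252815559
sn v = -0.8610975308083125, cn v = -0.5084398120090787, dn v = 0.9647155469459309
m = k² = 0.093492846756
D = 1 − m·sn²u·sn²v = 0.9977295594197779
dn(u+v) = (dn u·dn v − m·sn u·sn v·cn u·cn v)/D = 0.9705228259962374/0.9977295594197779 = 0.9727313547376883

dn(u+v)=0.972731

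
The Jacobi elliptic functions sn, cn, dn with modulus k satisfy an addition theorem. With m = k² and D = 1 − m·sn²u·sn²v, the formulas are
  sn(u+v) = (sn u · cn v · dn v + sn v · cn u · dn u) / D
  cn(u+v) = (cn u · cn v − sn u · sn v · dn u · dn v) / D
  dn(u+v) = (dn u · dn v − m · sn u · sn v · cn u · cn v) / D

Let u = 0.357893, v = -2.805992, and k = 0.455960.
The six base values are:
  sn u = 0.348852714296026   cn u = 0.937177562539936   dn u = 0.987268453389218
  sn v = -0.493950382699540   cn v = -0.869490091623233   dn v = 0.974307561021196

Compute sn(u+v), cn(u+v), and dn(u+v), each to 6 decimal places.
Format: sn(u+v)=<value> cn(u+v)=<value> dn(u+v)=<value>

sn(u+v)=-0.757231 cn(u+v)=-0.653147 dn(u+v)=0.938505

m = k² = 0.2078995216
D = 1 − m·sn²u·sn²v = 0.993826885174675
sn(u+v) = (sn u·cn v·dn v + sn v·cn u·dn u)/D = -0.7525563838100714/0.993826885174675 = -0.7572308568386154
cn(u+v) = (cn u·cn v − sn u·sn v·dn u·dn v)/D = -0.649115372551525/0.993826885174675 = -0.6531473259927321
dn(u+v) = (dn u·dn v − m·sn u·sn v·cn u·cn v)/D = 0.9327110118871229/0.993826885174675 = 0.9385045079789622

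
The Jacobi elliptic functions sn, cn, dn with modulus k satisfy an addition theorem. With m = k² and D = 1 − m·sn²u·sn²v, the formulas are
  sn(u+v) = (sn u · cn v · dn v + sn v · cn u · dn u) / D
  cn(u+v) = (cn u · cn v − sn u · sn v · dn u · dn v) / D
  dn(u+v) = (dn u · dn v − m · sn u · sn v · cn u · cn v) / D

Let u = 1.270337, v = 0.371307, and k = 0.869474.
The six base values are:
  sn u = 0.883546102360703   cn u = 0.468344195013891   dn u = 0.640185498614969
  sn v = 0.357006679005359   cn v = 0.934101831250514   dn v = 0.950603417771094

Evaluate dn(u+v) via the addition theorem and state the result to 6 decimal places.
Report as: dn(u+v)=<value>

m = k² = 0.755985036676
D = 1 − m·sn²u·sn²v = 0.9247815616509134
dn(u+v) = (dn u·dn v − m·sn u·sn v·cn u·cn v)/D = 0.5042399905212357/0.9247815616509134 = 0.545253075354433

dn(u+v)=0.545253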